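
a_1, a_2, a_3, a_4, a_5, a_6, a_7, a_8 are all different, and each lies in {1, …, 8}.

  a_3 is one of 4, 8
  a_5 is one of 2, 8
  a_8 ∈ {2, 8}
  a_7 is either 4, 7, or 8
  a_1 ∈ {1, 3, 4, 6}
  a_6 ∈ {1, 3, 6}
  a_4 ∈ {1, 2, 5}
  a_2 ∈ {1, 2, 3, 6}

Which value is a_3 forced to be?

4

The 8 variables draw from only 8 values {1, 2, 3, 4, 5, 6, 7, 8}, so each is used; only a_4 can be 5, hence a_4 = 5.
The 7 still-open variables draw from only 7 values {1, 2, 3, 4, 6, 7, 8}, so each is used; only a_7 can be 7, hence a_7 = 7.
The 2 variables a_5 and a_8 are confined to {2, 8}, which locks those values in; drop them from a_2, a_3.
So a_3 = 4.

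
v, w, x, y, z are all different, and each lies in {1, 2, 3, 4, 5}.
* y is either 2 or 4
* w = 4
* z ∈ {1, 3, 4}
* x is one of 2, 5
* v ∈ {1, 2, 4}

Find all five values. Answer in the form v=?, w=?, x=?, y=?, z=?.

w must be 4 (only option left). So v, y, z can't be 4.
y's domain is down to {2}, so y = 2. So v, x can't be 2.
v's domain is down to {1}, so v = 1. Eliminate 1 elsewhere: z.
That leaves x = 5.
z has just one choice, so z = 3.

v=1, w=4, x=5, y=2, z=3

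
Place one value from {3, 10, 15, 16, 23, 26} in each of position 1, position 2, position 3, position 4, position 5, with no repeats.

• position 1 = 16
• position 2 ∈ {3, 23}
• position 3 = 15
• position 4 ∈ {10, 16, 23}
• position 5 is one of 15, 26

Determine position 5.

position 1 must be 16 (only option left). So position 4 can't be 16.
position 3 must be 15 (only option left). Strike 15 from position 5.
So position 5 = 26.

26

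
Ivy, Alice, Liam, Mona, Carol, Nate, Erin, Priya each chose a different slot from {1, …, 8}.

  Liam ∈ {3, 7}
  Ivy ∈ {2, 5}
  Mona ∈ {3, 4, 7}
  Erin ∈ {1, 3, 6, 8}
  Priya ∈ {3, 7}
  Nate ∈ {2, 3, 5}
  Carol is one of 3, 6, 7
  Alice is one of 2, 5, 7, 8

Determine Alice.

The 8 variables together cover exactly {1, 2, 3, 4, 5, 6, 7, 8} — 8 values for 8 variables — and 1 appears only in Erin's list, so Erin = 1.
The 7 still-open variables draw from only 7 values {2, 3, 4, 5, 6, 7, 8}, so each is used; only Mona can be 4, hence Mona = 4.
The 6 still-open variables together cover exactly {2, 3, 5, 6, 7, 8} — 6 values for 6 variables — and 6 appears only in Carol's list, so Carol = 6.
The 5 still-open variables draw from only 5 values {2, 3, 5, 7, 8}, so each is used; only Alice can be 8, hence Alice = 8.

8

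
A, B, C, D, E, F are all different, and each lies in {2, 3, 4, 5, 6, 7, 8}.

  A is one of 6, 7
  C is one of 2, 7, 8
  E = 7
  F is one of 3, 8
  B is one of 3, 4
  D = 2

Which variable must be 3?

D's domain is down to {2}, so D = 2. Remove 2 from C.
E's domain is down to {7}, so E = 7. So A, C can't be 7.
A must be 6 (only option left).
C's domain is down to {8}, so C = 8. Eliminate 8 elsewhere: F.
So 3 goes to F.

F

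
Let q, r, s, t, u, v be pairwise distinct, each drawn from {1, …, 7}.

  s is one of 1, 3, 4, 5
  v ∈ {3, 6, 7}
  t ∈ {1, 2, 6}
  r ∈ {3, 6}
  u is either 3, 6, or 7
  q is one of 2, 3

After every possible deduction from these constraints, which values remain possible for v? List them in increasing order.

The 3 variables r, u, v are confined to {3, 6, 7}, which locks those values in; drop them from q, s, t.
q must be 2 (only option left). Strike 2 from t.
t has just one choice, so t = 1. So s can't be 1.
No further eliminations apply; v can still be any of 3, 6, 7.

3, 6, 7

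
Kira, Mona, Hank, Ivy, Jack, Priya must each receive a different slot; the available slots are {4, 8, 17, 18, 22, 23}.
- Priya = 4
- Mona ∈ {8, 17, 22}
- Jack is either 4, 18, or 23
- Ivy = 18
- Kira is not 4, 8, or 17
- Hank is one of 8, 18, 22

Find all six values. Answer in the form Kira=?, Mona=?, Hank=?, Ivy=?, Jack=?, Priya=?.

Kira=22, Mona=17, Hank=8, Ivy=18, Jack=23, Priya=4

Ivy must be 18 (only option left). Eliminate 18 elsewhere: Kira, Hank, Jack.
That leaves Priya = 4. Strike 4 from Jack.
Jack's domain is down to {23}, so Jack = 23. Eliminate 23 elsewhere: Kira.
Kira must be 22 (only option left). Eliminate 22 elsewhere: Mona, Hank.
Hank must be 8 (only option left). So Mona can't be 8.
Mona has just one choice, so Mona = 17.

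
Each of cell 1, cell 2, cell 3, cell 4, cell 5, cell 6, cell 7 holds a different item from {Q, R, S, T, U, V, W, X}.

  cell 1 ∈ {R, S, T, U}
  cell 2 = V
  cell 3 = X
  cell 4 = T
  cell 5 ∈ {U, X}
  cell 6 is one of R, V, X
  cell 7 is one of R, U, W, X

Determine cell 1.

S

cell 2 has just one choice, so cell 2 = V. Eliminate V elsewhere: cell 6.
cell 3 must be X (only option left). So cell 5, cell 6, cell 7 can't be X.
cell 4 has just one choice, so cell 4 = T. Eliminate T elsewhere: cell 1.
That leaves cell 5 = U. Remove U from cell 1, cell 7.
cell 6 has just one choice, so cell 6 = R. So cell 1, cell 7 can't be R.
So cell 1 = S.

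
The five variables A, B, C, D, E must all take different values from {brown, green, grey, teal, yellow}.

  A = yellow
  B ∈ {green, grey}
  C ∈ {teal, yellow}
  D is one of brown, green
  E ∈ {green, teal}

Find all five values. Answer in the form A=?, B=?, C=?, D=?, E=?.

A=yellow, B=grey, C=teal, D=brown, E=green

A's domain is down to {yellow}, so A = yellow. Strike yellow from C.
C's domain is down to {teal}, so C = teal. Strike teal from E.
That leaves E = green. Strike green from B, D.
B must be grey (only option left).
D has just one choice, so D = brown.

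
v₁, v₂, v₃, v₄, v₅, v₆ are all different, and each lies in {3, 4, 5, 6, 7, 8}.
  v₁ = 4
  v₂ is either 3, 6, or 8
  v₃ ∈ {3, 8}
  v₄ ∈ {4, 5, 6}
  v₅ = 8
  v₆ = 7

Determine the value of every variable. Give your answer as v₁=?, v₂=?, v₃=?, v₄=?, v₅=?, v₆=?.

v₁ has just one choice, so v₁ = 4. So v₄ can't be 4.
That leaves v₅ = 8. Remove 8 from v₂, v₃.
That leaves v₆ = 7.
That leaves v₃ = 3. Remove 3 from v₂.
v₂'s domain is down to {6}, so v₂ = 6. So v₄ can't be 6.
v₄ must be 5 (only option left).

v₁=4, v₂=6, v₃=3, v₄=5, v₅=8, v₆=7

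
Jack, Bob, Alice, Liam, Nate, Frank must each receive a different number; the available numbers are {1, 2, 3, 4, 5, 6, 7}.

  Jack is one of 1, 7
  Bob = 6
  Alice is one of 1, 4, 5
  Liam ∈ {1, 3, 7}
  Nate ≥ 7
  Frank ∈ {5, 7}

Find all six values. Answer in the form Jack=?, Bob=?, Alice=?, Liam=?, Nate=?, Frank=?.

Jack=1, Bob=6, Alice=4, Liam=3, Nate=7, Frank=5

Bob has just one choice, so Bob = 6.
That leaves Nate = 7. Strike 7 from Jack, Liam, Frank.
Frank must be 5 (only option left). Remove 5 from Alice.
Jack's domain is down to {1}, so Jack = 1. Remove 1 from Alice, Liam.
Alice's domain is down to {4}, so Alice = 4.
Liam has just one choice, so Liam = 3.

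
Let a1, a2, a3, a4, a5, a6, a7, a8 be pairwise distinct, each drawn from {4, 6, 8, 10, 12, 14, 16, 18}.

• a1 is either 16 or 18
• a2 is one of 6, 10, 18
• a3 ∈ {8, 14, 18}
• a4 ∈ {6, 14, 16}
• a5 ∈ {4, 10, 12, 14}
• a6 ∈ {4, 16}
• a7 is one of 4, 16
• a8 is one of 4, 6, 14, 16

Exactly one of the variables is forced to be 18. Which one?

Among the 8 variables, 8 fits only a3 (and all 8 values in {4, 6, 8, 10, 12, 14, 16, 18} must be used), so a3 = 8.
Among the 7 still-open variables, 12 fits only a5 (and all 7 values in {4, 6, 10, 12, 14, 16, 18} must be used), so a5 = 12.
The 6 still-open variables draw from only 6 values {4, 6, 10, 14, 16, 18}, so each is used; only a2 can be 10, hence a2 = 10.
The 5 still-open variables draw from only 5 values {4, 6, 14, 16, 18}, so each is used; only a1 can be 18, hence a1 = 18.

a1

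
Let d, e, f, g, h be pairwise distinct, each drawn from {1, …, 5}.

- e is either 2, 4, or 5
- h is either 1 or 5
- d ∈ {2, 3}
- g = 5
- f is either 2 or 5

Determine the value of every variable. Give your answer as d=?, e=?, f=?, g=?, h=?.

d=3, e=4, f=2, g=5, h=1

g must be 5 (only option left). Remove 5 from e, f, h.
h has just one choice, so h = 1.
f must be 2 (only option left). Eliminate 2 elsewhere: d, e.
d has just one choice, so d = 3.
e has just one choice, so e = 4.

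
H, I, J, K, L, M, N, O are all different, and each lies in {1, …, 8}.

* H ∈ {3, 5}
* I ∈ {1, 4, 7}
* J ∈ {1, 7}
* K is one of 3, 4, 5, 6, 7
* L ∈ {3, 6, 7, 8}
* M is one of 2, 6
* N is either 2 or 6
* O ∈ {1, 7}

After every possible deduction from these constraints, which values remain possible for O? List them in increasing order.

The 8 variables draw from only 8 values {1, 2, 3, 4, 5, 6, 7, 8}, so each is used; only L can be 8, hence L = 8.
The 2 variables J and O are confined to {1, 7}, which locks those values in; drop them from I, K.
I has just one choice, so I = 4. Strike 4 from K.
M and N between them cover only {2, 6} — a naked pair. Remove those values from K.
No further eliminations apply; O can still be any of 1, 7.

1, 7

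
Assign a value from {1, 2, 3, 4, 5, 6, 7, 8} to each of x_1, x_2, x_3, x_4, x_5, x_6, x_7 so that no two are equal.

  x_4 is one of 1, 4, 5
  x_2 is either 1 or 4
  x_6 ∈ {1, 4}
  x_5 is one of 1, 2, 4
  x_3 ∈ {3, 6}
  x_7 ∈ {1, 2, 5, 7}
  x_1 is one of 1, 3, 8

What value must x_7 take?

x_2 and x_6 share exactly the 2 values {1, 4}; by pigeonhole those values go to them, so strike 1, 4 from x_1, x_4, x_5, x_7.
That leaves x_4 = 5. So x_7 can't be 5.
x_5's domain is down to {2}, so x_5 = 2. Strike 2 from x_7.
So x_7 = 7.

7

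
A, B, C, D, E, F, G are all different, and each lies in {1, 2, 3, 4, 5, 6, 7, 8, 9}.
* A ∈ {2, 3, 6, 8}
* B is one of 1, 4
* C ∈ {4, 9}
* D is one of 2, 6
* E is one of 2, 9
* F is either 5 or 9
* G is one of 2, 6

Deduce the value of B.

D and G share exactly the 2 values {2, 6}; by pigeonhole those values go to them, so strike 2, 6 from A, E.
E's domain is down to {9}, so E = 9. Remove 9 from C, F.
F must be 5 (only option left).
C must be 4 (only option left). Strike 4 from B.
So B = 1.

1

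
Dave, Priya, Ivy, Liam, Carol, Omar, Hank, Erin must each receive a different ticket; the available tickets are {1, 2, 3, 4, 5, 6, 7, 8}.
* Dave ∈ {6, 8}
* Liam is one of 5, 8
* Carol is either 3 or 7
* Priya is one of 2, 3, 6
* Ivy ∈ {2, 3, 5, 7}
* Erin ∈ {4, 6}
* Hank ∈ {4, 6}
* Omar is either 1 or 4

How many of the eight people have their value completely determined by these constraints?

Among the 8 variables, 1 fits only Omar (and all 8 values in {1, 2, 3, 4, 5, 6, 7, 8} must be used), so Omar = 1.
Hank and Erin share exactly the 2 values {4, 6}; by pigeonhole those values go to them, so strike 4, 6 from Dave, Priya.
That leaves Dave = 8. Eliminate 8 elsewhere: Liam.
Liam must be 5 (only option left). Eliminate 5 elsewhere: Ivy.
Determined: Dave=8, Liam=5, Omar=1. The other people each still have more than one consistent value. That makes 3.

3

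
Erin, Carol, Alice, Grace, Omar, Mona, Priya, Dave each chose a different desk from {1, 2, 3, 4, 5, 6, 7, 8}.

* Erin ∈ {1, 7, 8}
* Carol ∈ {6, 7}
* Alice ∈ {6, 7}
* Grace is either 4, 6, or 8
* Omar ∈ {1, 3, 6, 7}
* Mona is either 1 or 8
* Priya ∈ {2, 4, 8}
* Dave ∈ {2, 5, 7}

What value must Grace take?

The 8 variables together cover exactly {1, 2, 3, 4, 5, 6, 7, 8} — 8 values for 8 variables — and 3 appears only in Omar's list, so Omar = 3.
Among the 7 still-open variables, 5 fits only Dave (and all 7 values in {1, 2, 4, 5, 6, 7, 8} must be used), so Dave = 5.
The 6 still-open variables together cover exactly {1, 2, 4, 6, 7, 8} — 6 values for 6 variables — and 2 appears only in Priya's list, so Priya = 2.
The 5 still-open variables together cover exactly {1, 4, 6, 7, 8} — 5 values for 5 variables — and 4 appears only in Grace's list, so Grace = 4.

4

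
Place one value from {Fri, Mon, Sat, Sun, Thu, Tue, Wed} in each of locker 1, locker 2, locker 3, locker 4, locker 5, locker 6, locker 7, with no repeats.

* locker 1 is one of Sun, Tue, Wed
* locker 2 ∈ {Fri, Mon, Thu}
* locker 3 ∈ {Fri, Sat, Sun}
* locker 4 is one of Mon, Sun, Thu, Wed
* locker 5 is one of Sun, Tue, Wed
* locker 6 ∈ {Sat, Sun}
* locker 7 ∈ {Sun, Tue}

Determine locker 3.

Fri

locker 1, locker 5, locker 7 between them cover only {Sun, Tue, Wed} — a naked triple. Remove those values from locker 3, locker 4, locker 6.
locker 6 has just one choice, so locker 6 = Sat. Remove Sat from locker 3.
So locker 3 = Fri.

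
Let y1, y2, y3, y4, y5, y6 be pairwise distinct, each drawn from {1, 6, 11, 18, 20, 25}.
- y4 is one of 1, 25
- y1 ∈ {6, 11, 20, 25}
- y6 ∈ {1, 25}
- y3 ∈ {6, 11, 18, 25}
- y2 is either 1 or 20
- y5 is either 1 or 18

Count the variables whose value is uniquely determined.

y4 and y6 share exactly the 2 values {1, 25}; by pigeonhole those values go to them, so strike 1, 25 from y1, y2, y3, y5.
y2 has just one choice, so y2 = 20. So y1 can't be 20.
y5 has just one choice, so y5 = 18. Remove 18 from y3.
Determined: y2=20, y5=18. The other variables each still have more than one consistent value. That makes 2.

2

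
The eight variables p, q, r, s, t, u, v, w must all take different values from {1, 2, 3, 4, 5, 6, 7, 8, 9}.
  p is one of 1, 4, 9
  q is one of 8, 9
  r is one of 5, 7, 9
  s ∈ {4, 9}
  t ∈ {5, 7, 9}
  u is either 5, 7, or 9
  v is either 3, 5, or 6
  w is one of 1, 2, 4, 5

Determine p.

r, t, u between them cover only {5, 7, 9} — a naked triple. Remove those values from p, q, s, v, w.
q's domain is down to {8}, so q = 8.
That leaves s = 4. Eliminate 4 elsewhere: p, w.
So p = 1.

1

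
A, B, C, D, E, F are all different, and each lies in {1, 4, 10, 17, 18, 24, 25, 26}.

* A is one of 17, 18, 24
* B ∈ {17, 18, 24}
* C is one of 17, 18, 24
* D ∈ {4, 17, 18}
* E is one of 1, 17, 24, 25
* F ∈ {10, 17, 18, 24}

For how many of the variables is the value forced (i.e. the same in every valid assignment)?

2

The 3 variables A, B, C are confined to {17, 18, 24}, which locks those values in; drop them from D, E, F.
D has just one choice, so D = 4.
That leaves F = 10.
Determined: D=4, F=10. The other variables each still have more than one consistent value. That makes 2.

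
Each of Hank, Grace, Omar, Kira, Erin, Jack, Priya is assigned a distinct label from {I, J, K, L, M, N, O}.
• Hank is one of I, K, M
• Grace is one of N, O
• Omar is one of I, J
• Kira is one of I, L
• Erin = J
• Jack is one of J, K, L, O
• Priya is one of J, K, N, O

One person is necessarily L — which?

Kira

Erin has just one choice, so Erin = J. Strike J from Omar, Jack, Priya.
Omar's domain is down to {I}, so Omar = I. Eliminate I elsewhere: Hank, Kira.
So L goes to Kira.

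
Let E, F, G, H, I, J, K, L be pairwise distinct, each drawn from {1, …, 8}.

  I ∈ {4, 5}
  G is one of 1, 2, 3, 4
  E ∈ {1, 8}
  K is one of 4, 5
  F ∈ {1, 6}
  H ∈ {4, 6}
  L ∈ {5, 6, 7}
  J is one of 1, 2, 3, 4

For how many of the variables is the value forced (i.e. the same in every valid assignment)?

Among the 8 variables, 7 fits only L (and all 8 values in {1, 2, 3, 4, 5, 6, 7, 8} must be used), so L = 7.
The 7 still-open variables together cover exactly {1, 2, 3, 4, 5, 6, 8} — 7 values for 7 variables — and 8 appears only in E's list, so E = 8.
I and K between them cover only {4, 5} — a naked pair. Remove those values from G, H, J.
That leaves H = 6. Strike 6 from F.
That leaves F = 1. Eliminate 1 elsewhere: G, J.
Determined: E=8, F=1, H=6, L=7. The other variables each still have more than one consistent value. That makes 4.

4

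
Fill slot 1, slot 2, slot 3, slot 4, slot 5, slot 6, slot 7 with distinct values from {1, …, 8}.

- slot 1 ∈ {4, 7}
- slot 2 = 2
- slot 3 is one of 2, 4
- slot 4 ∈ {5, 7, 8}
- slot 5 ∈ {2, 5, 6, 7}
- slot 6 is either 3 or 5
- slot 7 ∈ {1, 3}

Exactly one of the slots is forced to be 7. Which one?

slot 2 has just one choice, so slot 2 = 2. So slot 3, slot 5 can't be 2.
slot 3 must be 4 (only option left). Strike 4 from slot 1.
So 7 goes to slot 1.

slot 1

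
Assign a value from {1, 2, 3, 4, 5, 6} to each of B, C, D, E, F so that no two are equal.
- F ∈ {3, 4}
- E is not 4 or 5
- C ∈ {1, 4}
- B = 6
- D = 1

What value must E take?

B's domain is down to {6}, so B = 6. Eliminate 6 elsewhere: E.
D has just one choice, so D = 1. Remove 1 from C, E.
C has just one choice, so C = 4. So F can't be 4.
F has just one choice, so F = 3. So E can't be 3.
So E = 2.

2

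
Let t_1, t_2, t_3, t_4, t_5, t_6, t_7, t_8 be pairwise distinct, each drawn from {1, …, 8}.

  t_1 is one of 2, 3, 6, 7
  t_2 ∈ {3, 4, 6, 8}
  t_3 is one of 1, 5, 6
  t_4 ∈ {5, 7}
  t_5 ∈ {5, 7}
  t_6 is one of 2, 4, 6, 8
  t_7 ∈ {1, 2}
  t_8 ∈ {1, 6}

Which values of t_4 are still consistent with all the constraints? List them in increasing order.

5, 7

t_4 and t_5 between them cover only {5, 7} — a naked pair. Remove those values from t_1, t_3.
The 2 variables t_3 and t_8 are confined to {1, 6}, which locks those values in; drop them from t_1, t_2, t_6, t_7.
t_7's domain is down to {2}, so t_7 = 2. So t_1, t_6 can't be 2.
t_1's domain is down to {3}, so t_1 = 3. So t_2 can't be 3.
No further eliminations apply; t_4 can still be any of 5, 7.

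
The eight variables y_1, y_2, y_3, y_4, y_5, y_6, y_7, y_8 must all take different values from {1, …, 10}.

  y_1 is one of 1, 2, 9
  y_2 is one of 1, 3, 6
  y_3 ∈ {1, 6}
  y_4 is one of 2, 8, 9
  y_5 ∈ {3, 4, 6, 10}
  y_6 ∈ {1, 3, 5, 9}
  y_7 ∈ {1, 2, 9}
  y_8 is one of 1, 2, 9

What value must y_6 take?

y_1, y_7, y_8 between them cover only {1, 2, 9} — a naked triple. Remove those values from y_2, y_3, y_4, y_6.
y_3 has just one choice, so y_3 = 6. Strike 6 from y_2, y_5.
y_4 has just one choice, so y_4 = 8.
y_2 must be 3 (only option left). Remove 3 from y_5, y_6.
So y_6 = 5.

5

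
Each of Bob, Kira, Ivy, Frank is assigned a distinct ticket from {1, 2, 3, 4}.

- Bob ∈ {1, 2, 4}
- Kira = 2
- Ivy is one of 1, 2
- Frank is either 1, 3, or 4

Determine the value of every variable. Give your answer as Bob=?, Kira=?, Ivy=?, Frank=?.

Kira must be 2 (only option left). Eliminate 2 elsewhere: Bob, Ivy.
Ivy's domain is down to {1}, so Ivy = 1. Strike 1 from Bob, Frank.
Bob has just one choice, so Bob = 4. Strike 4 from Frank.
Frank has just one choice, so Frank = 3.

Bob=4, Kira=2, Ivy=1, Frank=3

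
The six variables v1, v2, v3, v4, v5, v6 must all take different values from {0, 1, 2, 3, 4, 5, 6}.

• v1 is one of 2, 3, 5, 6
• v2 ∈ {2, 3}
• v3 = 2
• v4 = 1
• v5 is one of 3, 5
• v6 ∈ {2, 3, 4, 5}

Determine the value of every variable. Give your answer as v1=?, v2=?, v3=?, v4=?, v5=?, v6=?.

v1=6, v2=3, v3=2, v4=1, v5=5, v6=4

v3's domain is down to {2}, so v3 = 2. Remove 2 from v1, v2, v6.
v4's domain is down to {1}, so v4 = 1.
v2 has just one choice, so v2 = 3. Remove 3 from v1, v5, v6.
v5 has just one choice, so v5 = 5. Remove 5 from v1, v6.
v6's domain is down to {4}, so v6 = 4.
That leaves v1 = 6.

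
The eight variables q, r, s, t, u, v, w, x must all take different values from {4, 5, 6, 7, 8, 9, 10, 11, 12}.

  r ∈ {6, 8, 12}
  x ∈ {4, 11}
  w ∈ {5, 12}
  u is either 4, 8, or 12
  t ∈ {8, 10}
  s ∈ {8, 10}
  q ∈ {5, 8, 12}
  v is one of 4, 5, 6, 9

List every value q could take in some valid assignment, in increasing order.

The 8 variables draw from only 8 values {4, 5, 6, 8, 9, 10, 11, 12}, so each is used; only v can be 9, hence v = 9.
The 7 still-open variables together cover exactly {4, 5, 6, 8, 10, 11, 12} — 7 values for 7 variables — and 6 appears only in r's list, so r = 6.
The 6 still-open variables draw from only 6 values {4, 5, 8, 10, 11, 12}, so each is used; only x can be 11, hence x = 11.
The 5 still-open variables draw from only 5 values {4, 5, 8, 10, 12}, so each is used; only u can be 4, hence u = 4.
s and t share exactly the 2 values {8, 10}; by pigeonhole those values go to them, so strike 8, 10 from q.
No further eliminations apply; q can still be any of 5, 12.

5, 12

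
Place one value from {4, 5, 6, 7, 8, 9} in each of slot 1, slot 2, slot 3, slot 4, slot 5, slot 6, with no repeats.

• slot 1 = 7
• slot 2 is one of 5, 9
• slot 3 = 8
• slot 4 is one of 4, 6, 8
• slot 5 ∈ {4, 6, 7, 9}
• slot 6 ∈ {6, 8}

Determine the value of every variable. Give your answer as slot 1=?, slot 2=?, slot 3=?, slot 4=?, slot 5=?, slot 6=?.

slot 1 must be 7 (only option left). So slot 5 can't be 7.
slot 3's domain is down to {8}, so slot 3 = 8. Remove 8 from slot 4, slot 6.
slot 6 must be 6 (only option left). So slot 4, slot 5 can't be 6.
slot 4 must be 4 (only option left). Eliminate 4 elsewhere: slot 5.
slot 5 has just one choice, so slot 5 = 9. So slot 2 can't be 9.
slot 2 must be 5 (only option left).

slot 1=7, slot 2=5, slot 3=8, slot 4=4, slot 5=9, slot 6=6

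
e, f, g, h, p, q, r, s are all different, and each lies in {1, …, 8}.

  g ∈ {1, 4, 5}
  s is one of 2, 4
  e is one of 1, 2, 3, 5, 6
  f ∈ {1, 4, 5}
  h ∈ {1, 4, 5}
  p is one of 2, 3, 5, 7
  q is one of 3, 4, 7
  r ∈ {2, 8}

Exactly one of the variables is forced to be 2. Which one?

s

Among the 8 variables, 6 fits only e (and all 8 values in {1, 2, 3, 4, 5, 6, 7, 8} must be used), so e = 6.
Among the 7 still-open variables, 8 fits only r (and all 7 values in {1, 2, 3, 4, 5, 7, 8} must be used), so r = 8.
f, g, h share exactly the 3 values {1, 4, 5}; by pigeonhole those values go to them, so strike 1, 4, 5 from p, q, s.
So 2 goes to s.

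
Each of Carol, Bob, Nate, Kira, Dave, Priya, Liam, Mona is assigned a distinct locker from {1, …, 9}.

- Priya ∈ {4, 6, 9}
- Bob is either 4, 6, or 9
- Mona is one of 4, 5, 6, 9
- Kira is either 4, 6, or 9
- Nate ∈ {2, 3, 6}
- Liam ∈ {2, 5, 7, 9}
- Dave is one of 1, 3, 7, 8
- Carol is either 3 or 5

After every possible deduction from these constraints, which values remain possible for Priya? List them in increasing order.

4, 6, 9

Bob, Kira, Priya between them cover only {4, 6, 9} — a naked triple. Remove those values from Nate, Liam, Mona.
Mona has just one choice, so Mona = 5. Remove 5 from Carol, Liam.
Carol must be 3 (only option left). Eliminate 3 elsewhere: Nate, Dave.
Nate must be 2 (only option left). So Liam can't be 2.
Liam has just one choice, so Liam = 7. Strike 7 from Dave.
No further eliminations apply; Priya can still be any of 4, 6, 9.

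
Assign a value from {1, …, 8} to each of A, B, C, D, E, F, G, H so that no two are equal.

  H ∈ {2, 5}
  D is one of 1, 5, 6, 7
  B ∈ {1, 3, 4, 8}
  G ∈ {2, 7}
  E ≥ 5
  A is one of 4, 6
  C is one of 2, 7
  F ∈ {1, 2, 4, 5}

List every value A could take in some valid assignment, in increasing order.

The 8 variables together cover exactly {1, 2, 3, 4, 5, 6, 7, 8} — 8 values for 8 variables — and 3 appears only in B's list, so B = 3.
The 7 still-open variables together cover exactly {1, 2, 4, 5, 6, 7, 8} — 7 values for 7 variables — and 8 appears only in E's list, so E = 8.
The 2 variables C and G are confined to {2, 7}, which locks those values in; drop them from D, F, H.
H's domain is down to {5}, so H = 5. Remove 5 from D, F.
No further eliminations apply; A can still be any of 4, 6.

4, 6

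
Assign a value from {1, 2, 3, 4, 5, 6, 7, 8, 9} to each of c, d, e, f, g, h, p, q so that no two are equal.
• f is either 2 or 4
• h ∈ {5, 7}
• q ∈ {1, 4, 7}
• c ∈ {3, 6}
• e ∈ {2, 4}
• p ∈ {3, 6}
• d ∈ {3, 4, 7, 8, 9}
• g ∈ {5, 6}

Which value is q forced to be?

1

c and p between them cover only {3, 6} — a naked pair. Remove those values from d, g.
That leaves g = 5. Strike 5 from h.
That leaves h = 7. So d, q can't be 7.
The 2 variables e and f are confined to {2, 4}, which locks those values in; drop them from d, q.
So q = 1.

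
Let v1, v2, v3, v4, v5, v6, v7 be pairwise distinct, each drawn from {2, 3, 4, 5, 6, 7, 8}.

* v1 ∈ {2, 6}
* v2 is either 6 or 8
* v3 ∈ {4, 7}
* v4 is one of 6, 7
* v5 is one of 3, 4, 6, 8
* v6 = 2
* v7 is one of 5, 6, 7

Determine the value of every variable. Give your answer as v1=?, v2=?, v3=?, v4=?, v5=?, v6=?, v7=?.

v1=6, v2=8, v3=4, v4=7, v5=3, v6=2, v7=5

v6 has just one choice, so v6 = 2. Strike 2 from v1.
That leaves v1 = 6. Remove 6 from v2, v4, v5, v7.
v2 has just one choice, so v2 = 8. Strike 8 from v5.
v4 has just one choice, so v4 = 7. Remove 7 from v3, v7.
v7 has just one choice, so v7 = 5.
v3 has just one choice, so v3 = 4. Eliminate 4 elsewhere: v5.
That leaves v5 = 3.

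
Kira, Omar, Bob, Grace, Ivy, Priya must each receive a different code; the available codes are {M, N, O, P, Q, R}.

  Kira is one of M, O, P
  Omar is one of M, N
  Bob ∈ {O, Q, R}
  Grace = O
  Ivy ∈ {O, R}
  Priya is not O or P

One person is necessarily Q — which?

Bob

Grace's domain is down to {O}, so Grace = O. Remove O from Kira, Bob, Ivy.
That leaves Ivy = R. Strike R from Bob, Priya.
So Q goes to Bob.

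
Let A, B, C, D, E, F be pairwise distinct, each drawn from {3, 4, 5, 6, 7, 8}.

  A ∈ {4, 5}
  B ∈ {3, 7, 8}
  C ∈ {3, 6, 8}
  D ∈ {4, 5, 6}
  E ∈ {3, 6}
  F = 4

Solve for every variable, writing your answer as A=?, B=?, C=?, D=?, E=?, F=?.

F has just one choice, so F = 4. Strike 4 from A, D.
A's domain is down to {5}, so A = 5. So D can't be 5.
D has just one choice, so D = 6. So C, E can't be 6.
That leaves E = 3. Eliminate 3 elsewhere: B, C.
C must be 8 (only option left). Eliminate 8 elsewhere: B.
That leaves B = 7.

A=5, B=7, C=8, D=6, E=3, F=4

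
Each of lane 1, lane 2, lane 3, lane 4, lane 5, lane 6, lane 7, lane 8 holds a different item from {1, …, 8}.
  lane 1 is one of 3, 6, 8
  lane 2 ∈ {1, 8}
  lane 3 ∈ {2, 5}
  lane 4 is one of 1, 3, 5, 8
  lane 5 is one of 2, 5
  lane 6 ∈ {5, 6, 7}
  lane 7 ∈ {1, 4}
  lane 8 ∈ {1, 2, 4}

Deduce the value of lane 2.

The 8 variables together cover exactly {1, 2, 3, 4, 5, 6, 7, 8} — 8 values for 8 variables — and 7 appears only in lane 6's list, so lane 6 = 7.
The 7 still-open variables draw from only 7 values {1, 2, 3, 4, 5, 6, 8}, so each is used; only lane 1 can be 6, hence lane 1 = 6.
The 6 still-open variables draw from only 6 values {1, 2, 3, 4, 5, 8}, so each is used; only lane 4 can be 3, hence lane 4 = 3.
The 5 still-open variables draw from only 5 values {1, 2, 4, 5, 8}, so each is used; only lane 2 can be 8, hence lane 2 = 8.

8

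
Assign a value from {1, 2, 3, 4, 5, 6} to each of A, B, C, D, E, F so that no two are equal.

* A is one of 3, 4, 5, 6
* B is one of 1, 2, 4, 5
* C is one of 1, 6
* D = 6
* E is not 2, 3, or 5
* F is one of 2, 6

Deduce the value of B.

5

D's domain is down to {6}, so D = 6. Eliminate 6 elsewhere: A, C, E, F.
F must be 2 (only option left). Remove 2 from B.
C must be 1 (only option left). Eliminate 1 elsewhere: B, E.
E has just one choice, so E = 4. Strike 4 from A, B.
So B = 5.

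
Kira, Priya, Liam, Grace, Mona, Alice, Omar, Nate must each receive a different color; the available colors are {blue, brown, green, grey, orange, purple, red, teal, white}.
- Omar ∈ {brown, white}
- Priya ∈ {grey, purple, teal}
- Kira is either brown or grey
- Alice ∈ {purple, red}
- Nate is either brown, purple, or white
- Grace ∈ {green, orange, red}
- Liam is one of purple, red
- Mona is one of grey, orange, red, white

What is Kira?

grey

The 8 variables together cover exactly {brown, green, grey, orange, purple, red, teal, white} — 8 values for 8 variables — and green appears only in Grace's list, so Grace = green.
The 7 still-open variables together cover exactly {brown, grey, orange, purple, red, teal, white} — 7 values for 7 variables — and orange appears only in Mona's list, so Mona = orange.
The 6 still-open variables together cover exactly {brown, grey, purple, red, teal, white} — 6 values for 6 variables — and teal appears only in Priya's list, so Priya = teal.
The 5 still-open variables draw from only 5 values {brown, grey, purple, red, white}, so each is used; only Kira can be grey, hence Kira = grey.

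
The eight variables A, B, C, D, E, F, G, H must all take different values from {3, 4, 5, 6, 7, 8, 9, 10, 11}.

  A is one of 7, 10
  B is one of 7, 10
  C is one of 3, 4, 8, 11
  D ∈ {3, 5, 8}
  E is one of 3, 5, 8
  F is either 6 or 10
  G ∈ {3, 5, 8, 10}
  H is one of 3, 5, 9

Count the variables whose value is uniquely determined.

A and B between them cover only {7, 10} — a naked pair. Remove those values from F, G.
That leaves F = 6.
D, E, G share exactly the 3 values {3, 5, 8}; by pigeonhole those values go to them, so strike 3, 5, 8 from C, H.
H's domain is down to {9}, so H = 9.
Determined: F=6, H=9. The other variables each still have more than one consistent value. That makes 2.

2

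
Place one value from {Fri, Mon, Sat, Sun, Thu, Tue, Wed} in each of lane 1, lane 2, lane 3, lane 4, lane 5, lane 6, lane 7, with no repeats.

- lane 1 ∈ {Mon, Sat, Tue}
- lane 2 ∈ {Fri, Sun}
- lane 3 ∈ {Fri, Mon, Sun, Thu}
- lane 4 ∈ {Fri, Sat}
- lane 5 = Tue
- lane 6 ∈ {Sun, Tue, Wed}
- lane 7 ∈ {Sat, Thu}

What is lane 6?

Wed

lane 5 must be Tue (only option left). Strike Tue from lane 1, lane 6.
Among the 6 still-open variables, Wed fits only lane 6 (and all 6 values in {Fri, Mon, Sat, Sun, Thu, Wed} must be used), so lane 6 = Wed.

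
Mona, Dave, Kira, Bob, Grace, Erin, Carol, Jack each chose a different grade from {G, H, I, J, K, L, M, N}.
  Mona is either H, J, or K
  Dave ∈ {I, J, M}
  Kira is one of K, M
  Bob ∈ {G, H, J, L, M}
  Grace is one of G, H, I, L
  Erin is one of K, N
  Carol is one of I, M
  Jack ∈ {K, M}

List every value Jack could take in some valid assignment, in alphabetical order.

K, M

Among the 8 variables, N fits only Erin (and all 8 values in {G, H, I, J, K, L, M, N} must be used), so Erin = N.
Kira and Jack share exactly the 2 values {K, M}; by pigeonhole those values go to them, so strike K, M from Mona, Dave, Bob, Carol.
Carol must be I (only option left). Eliminate I elsewhere: Dave, Grace.
Dave has just one choice, so Dave = J. Strike J from Mona, Bob.
That leaves Mona = H. So Bob, Grace can't be H.
No further eliminations apply; Jack can still be any of K, M.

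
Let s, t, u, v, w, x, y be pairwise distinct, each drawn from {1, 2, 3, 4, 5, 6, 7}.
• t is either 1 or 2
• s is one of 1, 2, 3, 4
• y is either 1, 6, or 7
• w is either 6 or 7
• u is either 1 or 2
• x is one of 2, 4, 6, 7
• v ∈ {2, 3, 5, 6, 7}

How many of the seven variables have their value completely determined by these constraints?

3

The 7 variables together cover exactly {1, 2, 3, 4, 5, 6, 7} — 7 values for 7 variables — and 5 appears only in v's list, so v = 5.
The 6 still-open variables together cover exactly {1, 2, 3, 4, 6, 7} — 6 values for 6 variables — and 3 appears only in s's list, so s = 3.
Among the 5 still-open variables, 4 fits only x (and all 5 values in {1, 2, 4, 6, 7} must be used), so x = 4.
t and u between them cover only {1, 2} — a naked pair. Remove those values from y.
Determined: s=3, v=5, x=4. The other variables each still have more than one consistent value. That makes 3.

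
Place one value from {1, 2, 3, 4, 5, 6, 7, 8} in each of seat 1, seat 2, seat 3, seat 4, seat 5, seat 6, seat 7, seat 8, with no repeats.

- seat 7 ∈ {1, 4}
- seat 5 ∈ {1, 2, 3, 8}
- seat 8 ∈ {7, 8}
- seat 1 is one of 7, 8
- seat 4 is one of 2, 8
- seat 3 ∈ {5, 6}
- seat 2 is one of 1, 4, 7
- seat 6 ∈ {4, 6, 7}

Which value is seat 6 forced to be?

6

Among the 8 variables, 3 fits only seat 5 (and all 8 values in {1, 2, 3, 4, 5, 6, 7, 8} must be used), so seat 5 = 3.
Among the 7 still-open variables, 2 fits only seat 4 (and all 7 values in {1, 2, 4, 5, 6, 7, 8} must be used), so seat 4 = 2.
The 6 still-open variables together cover exactly {1, 4, 5, 6, 7, 8} — 6 values for 6 variables — and 5 appears only in seat 3's list, so seat 3 = 5.
Among the 5 still-open variables, 6 fits only seat 6 (and all 5 values in {1, 4, 6, 7, 8} must be used), so seat 6 = 6.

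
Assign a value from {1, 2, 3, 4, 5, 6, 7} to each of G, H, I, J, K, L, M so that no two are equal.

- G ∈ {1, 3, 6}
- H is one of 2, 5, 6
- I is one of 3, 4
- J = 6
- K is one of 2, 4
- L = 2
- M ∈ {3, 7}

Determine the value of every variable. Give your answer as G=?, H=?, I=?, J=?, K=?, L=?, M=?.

J's domain is down to {6}, so J = 6. So G, H can't be 6.
L must be 2 (only option left). Remove 2 from H, K.
H has just one choice, so H = 5.
K must be 4 (only option left). Eliminate 4 elsewhere: I.
I's domain is down to {3}, so I = 3. So G, M can't be 3.
M's domain is down to {7}, so M = 7.
G must be 1 (only option left).

G=1, H=5, I=3, J=6, K=4, L=2, M=7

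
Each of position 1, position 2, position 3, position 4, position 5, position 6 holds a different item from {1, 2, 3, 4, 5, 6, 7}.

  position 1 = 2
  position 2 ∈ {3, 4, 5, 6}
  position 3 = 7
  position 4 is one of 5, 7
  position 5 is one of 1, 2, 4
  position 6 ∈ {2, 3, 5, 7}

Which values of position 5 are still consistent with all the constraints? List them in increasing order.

position 1's domain is down to {2}, so position 1 = 2. Strike 2 from position 5, position 6.
position 3 must be 7 (only option left). So position 4, position 6 can't be 7.
position 4 must be 5 (only option left). Remove 5 from position 2, position 6.
position 6 must be 3 (only option left). Eliminate 3 elsewhere: position 2.
No further eliminations apply; position 5 can still be any of 1, 4.

1, 4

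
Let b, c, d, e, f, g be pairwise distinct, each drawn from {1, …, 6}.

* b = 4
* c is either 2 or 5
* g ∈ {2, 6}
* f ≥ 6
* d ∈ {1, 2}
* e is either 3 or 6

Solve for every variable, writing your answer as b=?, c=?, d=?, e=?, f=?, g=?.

b's domain is down to {4}, so b = 4.
f must be 6 (only option left). So e, g can't be 6.
g must be 2 (only option left). Strike 2 from c, d.
c's domain is down to {5}, so c = 5.
d's domain is down to {1}, so d = 1.
e must be 3 (only option left).

b=4, c=5, d=1, e=3, f=6, g=2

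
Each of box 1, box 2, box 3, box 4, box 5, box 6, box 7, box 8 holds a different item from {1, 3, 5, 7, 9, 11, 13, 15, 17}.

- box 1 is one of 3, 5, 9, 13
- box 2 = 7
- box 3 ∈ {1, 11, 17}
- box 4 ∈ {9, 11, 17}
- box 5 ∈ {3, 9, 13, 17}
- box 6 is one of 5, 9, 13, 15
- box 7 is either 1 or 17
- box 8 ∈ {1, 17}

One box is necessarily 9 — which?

box 2 has just one choice, so box 2 = 7.
The 2 variables box 7 and box 8 are confined to {1, 17}, which locks those values in; drop them from box 3, box 4, box 5.
box 3's domain is down to {11}, so box 3 = 11. Eliminate 11 elsewhere: box 4.
So 9 goes to box 4.

box 4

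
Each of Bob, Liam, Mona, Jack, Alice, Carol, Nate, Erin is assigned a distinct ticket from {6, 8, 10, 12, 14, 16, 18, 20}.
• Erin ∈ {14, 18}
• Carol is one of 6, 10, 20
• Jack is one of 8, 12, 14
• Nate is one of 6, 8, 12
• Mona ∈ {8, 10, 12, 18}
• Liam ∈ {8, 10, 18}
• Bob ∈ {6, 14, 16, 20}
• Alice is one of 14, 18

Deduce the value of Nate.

6

Among the 8 variables, 16 fits only Bob (and all 8 values in {6, 8, 10, 12, 14, 16, 18, 20} must be used), so Bob = 16.
The 7 still-open variables draw from only 7 values {6, 8, 10, 12, 14, 18, 20}, so each is used; only Carol can be 20, hence Carol = 20.
The 6 still-open variables draw from only 6 values {6, 8, 10, 12, 14, 18}, so each is used; only Nate can be 6, hence Nate = 6.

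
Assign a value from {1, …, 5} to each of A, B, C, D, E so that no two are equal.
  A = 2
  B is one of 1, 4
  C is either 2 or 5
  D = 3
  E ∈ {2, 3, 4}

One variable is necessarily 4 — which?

E

A's domain is down to {2}, so A = 2. Eliminate 2 elsewhere: C, E.
C has just one choice, so C = 5.
D must be 3 (only option left). Eliminate 3 elsewhere: E.
So 4 goes to E.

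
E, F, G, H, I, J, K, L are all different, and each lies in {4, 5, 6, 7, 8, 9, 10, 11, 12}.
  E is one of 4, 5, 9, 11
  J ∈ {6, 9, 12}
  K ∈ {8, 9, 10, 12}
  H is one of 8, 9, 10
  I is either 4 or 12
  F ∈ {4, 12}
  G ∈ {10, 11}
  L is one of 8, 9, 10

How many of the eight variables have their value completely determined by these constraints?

The 8 variables draw from only 8 values {4, 5, 6, 8, 9, 10, 11, 12}, so each is used; only E can be 5, hence E = 5.
The 7 still-open variables draw from only 7 values {4, 6, 8, 9, 10, 11, 12}, so each is used; only J can be 6, hence J = 6.
The 6 still-open variables together cover exactly {4, 8, 9, 10, 11, 12} — 6 values for 6 variables — and 11 appears only in G's list, so G = 11.
F and I between them cover only {4, 12} — a naked pair. Remove those values from K.
Determined: E=5, G=11, J=6. The other variables each still have more than one consistent value. That makes 3.

3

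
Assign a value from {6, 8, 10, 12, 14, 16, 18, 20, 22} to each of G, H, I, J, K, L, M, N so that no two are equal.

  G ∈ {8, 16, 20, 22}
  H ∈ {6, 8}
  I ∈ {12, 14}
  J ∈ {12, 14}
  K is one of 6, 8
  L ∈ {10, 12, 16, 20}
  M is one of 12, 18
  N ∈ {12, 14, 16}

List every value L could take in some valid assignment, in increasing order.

H and K between them cover only {6, 8} — a naked pair. Remove those values from G.
The 2 variables I and J are confined to {12, 14}, which locks those values in; drop them from L, M, N.
M must be 18 (only option left).
That leaves N = 16. Eliminate 16 elsewhere: G, L.
No further eliminations apply; L can still be any of 10, 20.

10, 20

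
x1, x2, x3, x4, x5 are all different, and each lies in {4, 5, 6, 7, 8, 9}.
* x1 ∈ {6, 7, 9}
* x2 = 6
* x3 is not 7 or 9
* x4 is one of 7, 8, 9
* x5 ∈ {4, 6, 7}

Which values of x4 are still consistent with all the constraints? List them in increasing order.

x2 must be 6 (only option left). So x1, x3, x5 can't be 6.
No further eliminations apply; x4 can still be any of 7, 8, 9.

7, 8, 9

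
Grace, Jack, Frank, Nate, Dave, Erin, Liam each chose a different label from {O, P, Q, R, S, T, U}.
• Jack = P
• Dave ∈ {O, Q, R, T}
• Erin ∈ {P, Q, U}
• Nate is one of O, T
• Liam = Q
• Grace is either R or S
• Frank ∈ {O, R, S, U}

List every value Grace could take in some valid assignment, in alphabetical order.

Jack's domain is down to {P}, so Jack = P. So Erin can't be P.
Liam's domain is down to {Q}, so Liam = Q. Strike Q from Dave, Erin.
Erin's domain is down to {U}, so Erin = U. Remove U from Frank.
No further eliminations apply; Grace can still be any of R, S.

R, S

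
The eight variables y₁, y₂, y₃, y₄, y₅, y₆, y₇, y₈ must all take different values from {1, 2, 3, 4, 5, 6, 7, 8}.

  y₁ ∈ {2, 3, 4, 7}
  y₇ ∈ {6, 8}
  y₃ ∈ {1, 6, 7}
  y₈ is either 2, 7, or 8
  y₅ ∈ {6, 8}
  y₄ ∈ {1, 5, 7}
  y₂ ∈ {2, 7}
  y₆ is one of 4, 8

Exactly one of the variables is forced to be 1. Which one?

y₃

The 8 variables draw from only 8 values {1, 2, 3, 4, 5, 6, 7, 8}, so each is used; only y₁ can be 3, hence y₁ = 3.
The 7 still-open variables draw from only 7 values {1, 2, 4, 5, 6, 7, 8}, so each is used; only y₆ can be 4, hence y₆ = 4.
The 6 still-open variables draw from only 6 values {1, 2, 5, 6, 7, 8}, so each is used; only y₄ can be 5, hence y₄ = 5.
The 5 still-open variables draw from only 5 values {1, 2, 6, 7, 8}, so each is used; only y₃ can be 1, hence y₃ = 1.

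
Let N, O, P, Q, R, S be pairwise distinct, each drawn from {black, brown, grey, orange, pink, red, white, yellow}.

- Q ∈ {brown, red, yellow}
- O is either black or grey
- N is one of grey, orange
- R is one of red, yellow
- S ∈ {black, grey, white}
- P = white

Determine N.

orange

P has just one choice, so P = white. Strike white from S.
O and S share exactly the 2 values {black, grey}; by pigeonhole those values go to them, so strike black, grey from N.
So N = orange.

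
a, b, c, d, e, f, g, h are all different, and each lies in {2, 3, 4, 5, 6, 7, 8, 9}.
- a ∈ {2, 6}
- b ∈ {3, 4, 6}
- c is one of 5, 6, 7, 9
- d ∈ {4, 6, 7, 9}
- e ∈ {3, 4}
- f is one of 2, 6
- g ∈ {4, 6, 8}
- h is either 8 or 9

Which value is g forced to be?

Among the 8 variables, 5 fits only c (and all 8 values in {2, 3, 4, 5, 6, 7, 8, 9} must be used), so c = 5.
The 7 still-open variables together cover exactly {2, 3, 4, 6, 7, 8, 9} — 7 values for 7 variables — and 7 appears only in d's list, so d = 7.
The 6 still-open variables together cover exactly {2, 3, 4, 6, 8, 9} — 6 values for 6 variables — and 9 appears only in h's list, so h = 9.
The 5 still-open variables together cover exactly {2, 3, 4, 6, 8} — 5 values for 5 variables — and 8 appears only in g's list, so g = 8.

8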